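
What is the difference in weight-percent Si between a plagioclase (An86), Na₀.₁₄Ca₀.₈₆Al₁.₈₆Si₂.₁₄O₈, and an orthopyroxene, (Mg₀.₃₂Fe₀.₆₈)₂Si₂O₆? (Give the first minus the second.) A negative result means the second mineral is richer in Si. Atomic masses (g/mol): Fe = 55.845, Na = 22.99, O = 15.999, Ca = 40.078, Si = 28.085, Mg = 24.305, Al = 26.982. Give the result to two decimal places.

M(Na₀.₁₄Ca₀.₈₆Al₁.₈₆Si₂.₁₄O₈) = 275.966 g/mol, so wt% Si = 60.102/275.966 × 100 = 21.78%.
M((Mg₀.₃₂Fe₀.₆₈)₂Si₂O₆) = 243.668 g/mol, so wt% Si = 56.170/243.668 × 100 = 23.05%.
21.78 − 23.05 = -1.27 pp.

-1.27 percentage points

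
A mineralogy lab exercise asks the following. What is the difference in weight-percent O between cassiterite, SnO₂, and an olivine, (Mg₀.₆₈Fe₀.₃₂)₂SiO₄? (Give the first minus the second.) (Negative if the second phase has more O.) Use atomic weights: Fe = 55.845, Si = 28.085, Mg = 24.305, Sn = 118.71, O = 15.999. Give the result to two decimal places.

-18.55 percentage points

First mineral: 31.998 g O in 150.708 g formula = 21.23 wt% O.
Second mineral: 63.996 g O in 160.877 g formula = 39.78 wt% O.
21.23% − 39.78% gives a difference of -18.55 percentage points.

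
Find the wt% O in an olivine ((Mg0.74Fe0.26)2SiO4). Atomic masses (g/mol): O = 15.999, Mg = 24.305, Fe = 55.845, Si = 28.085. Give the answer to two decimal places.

M((Mg0.74Fe0.26)2SiO4) = 157.092 g/mol.
O contributes 4 × 15.999 = 63.996 g per mole.
63.996/157.092 = 0.4074 → 40.74%.

40.74 mass %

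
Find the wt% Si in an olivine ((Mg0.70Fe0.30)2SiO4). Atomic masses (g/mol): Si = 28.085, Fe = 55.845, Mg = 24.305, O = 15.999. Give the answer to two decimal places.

Formula mass = 1.40*24.305 + 0.60*55.845 + 1*28.085 + 4*15.999 = 159.615 g/mol, of which 28.085 g is Si.
So Si makes up 28.085/159.615 = 0.1760 of the mass, i.e. 17.60%.

17.60 mass %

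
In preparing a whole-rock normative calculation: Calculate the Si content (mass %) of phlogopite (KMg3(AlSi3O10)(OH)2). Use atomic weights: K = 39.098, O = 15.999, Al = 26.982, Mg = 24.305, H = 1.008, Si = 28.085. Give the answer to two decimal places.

20.19 mass %

Formula mass = 1×39.098 + 3×24.305 + 1×26.982 + 3×28.085 + 12×15.999 + 2×1.008 = 417.254 g/mol, of which 84.255 g is Si.
So Si makes up 84.255/417.254 = 0.2019 of the mass, i.e. 20.19%.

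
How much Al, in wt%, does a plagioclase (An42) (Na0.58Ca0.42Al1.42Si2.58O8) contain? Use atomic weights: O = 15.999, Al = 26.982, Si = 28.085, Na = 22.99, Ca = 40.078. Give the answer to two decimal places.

Formula mass = 0.58×22.99 + 0.42×40.078 + 1.42×26.982 + 2.58×28.085 + 8×15.999 = 268.933 g/mol, of which 38.314 g is Al.
So Al makes up 38.314/268.933 = 0.1425 of the mass, i.e. 14.25%.

14.25 wt%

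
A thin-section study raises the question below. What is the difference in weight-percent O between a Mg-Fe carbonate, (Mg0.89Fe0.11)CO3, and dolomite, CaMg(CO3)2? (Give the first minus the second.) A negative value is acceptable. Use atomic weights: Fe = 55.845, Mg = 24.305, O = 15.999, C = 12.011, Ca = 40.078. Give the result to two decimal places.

2.62 percentage points

M((Mg0.89Fe0.11)CO3) = 87.782 g/mol, so wt% O = 47.997/87.782 × 100 = 54.68%.
M(CaMg(CO3)2) = 184.399 g/mol, so wt% O = 95.994/184.399 × 100 = 52.06%.
54.68 − 52.06 = 2.62 pp.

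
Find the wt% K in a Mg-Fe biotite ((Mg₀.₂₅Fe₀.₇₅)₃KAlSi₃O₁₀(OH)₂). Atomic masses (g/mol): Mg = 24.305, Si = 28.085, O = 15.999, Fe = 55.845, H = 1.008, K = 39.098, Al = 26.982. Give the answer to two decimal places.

8.01 weight percent

M((Mg₀.₂₅Fe₀.₇₅)₃KAlSi₃O₁₀(OH)₂) = 488.219 g/mol.
K contributes 1 × 39.098 = 39.098 g per mole.
39.098/488.219 = 0.0801 → 8.01%.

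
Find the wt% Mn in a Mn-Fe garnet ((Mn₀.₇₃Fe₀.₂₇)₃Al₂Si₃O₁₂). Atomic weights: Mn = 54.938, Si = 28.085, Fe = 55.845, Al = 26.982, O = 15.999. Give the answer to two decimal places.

24.27 weight percent

M((Mn₀.₇₃Fe₀.₂₇)₃Al₂Si₃O₁₂) = 495.756 g/mol.
Mn contributes 2.19 × 54.938 = 120.314 g per mole.
120.314/495.756 = 0.2427 → 24.27%.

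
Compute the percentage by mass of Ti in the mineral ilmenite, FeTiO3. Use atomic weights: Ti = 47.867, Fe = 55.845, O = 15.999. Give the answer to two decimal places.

31.55 wt%

Molar mass of FeTiO3: 1*55.845 + 1*47.867 + 3*15.999 = 151.709 g/mol.
Mass of Ti per formula unit: 1 × 47.867 = 47.867 g.
Weight fraction Ti = 47.867 / 151.709 = 0.3155.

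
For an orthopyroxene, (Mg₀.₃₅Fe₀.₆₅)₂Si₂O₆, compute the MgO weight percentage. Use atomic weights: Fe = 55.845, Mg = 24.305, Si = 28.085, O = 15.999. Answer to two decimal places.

Formula mass = 241.776 g/mol.
0.70 Mg → 0.7000 mol MgO per formula unit; M(MgO) = 40.304, so MgO mass = 28.213 g.
28.213/241.776 × 100 = 11.67 wt%.

11.67 wt%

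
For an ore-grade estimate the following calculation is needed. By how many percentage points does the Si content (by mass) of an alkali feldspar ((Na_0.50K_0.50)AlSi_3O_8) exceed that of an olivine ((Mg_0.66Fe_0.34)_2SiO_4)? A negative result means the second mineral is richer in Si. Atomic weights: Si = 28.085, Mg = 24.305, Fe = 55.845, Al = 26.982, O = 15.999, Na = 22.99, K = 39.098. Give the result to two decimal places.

First mineral: 84.255 g Si in 270.273 g formula = 31.17 wt% Si.
Second mineral: 28.085 g Si in 162.138 g formula = 17.32 wt% Si.
31.17% − 17.32% gives a difference of 13.85 percentage points.

13.85 percentage points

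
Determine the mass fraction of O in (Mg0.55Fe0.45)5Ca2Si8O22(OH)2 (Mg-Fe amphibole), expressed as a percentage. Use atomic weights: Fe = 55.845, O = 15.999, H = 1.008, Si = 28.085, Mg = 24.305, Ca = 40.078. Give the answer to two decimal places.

M((Mg0.55Fe0.45)5Ca2Si8O22(OH)2) = 883.318 g/mol.
O contributes 24 × 15.999 = 383.976 g per mole.
383.976/883.318 = 0.4347 → 43.47%.

43.47 wt%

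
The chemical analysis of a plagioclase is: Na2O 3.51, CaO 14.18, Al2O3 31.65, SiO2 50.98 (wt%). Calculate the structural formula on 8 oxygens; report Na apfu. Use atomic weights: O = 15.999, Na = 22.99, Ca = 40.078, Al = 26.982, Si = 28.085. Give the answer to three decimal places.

0.308 Na apfu

Na2O: 3.51/61.979 = 0.05663 mol → 0.11326 mol Na, 0.05663 mol O.
CaO: 14.18/56.077 = 0.25287 mol → 0.25287 mol Ca, 0.25287 mol O.
Al2O3: 31.65/101.961 = 0.31041 mol → 0.62082 mol Al, 0.93123 mol O.
SiO2: 50.98/60.083 = 0.84849 mol → 0.84849 mol Si, 1.69698 mol O.
Total oxygen = 2.93771 mol. Normalization factor = 8/2.93771 = 2.72321.
Na per 8 O = 0.11326 × 2.72321 = 0.308.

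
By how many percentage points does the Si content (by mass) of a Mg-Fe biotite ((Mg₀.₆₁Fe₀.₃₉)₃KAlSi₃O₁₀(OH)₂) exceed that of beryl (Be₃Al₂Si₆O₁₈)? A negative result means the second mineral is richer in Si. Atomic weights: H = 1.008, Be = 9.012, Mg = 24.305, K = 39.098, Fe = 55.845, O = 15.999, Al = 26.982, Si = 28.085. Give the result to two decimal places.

M((Mg₀.₆₁Fe₀.₃₉)₃KAlSi₃O₁₀(OH)₂) = 454.156 g/mol, so wt% Si = 84.255/454.156 × 100 = 18.55%.
M(Be₃Al₂Si₆O₁₈) = 537.492 g/mol, so wt% Si = 168.510/537.492 × 100 = 31.35%.
18.55 − 31.35 = -12.80 pp.

-12.80 percentage points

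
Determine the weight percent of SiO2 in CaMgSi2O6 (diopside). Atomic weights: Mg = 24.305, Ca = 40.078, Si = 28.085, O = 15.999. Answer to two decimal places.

M(CaMgSi2O6) = 216.547 g/mol; M(SiO2) = 60.083 g/mol.
Moles SiO2 per formula unit = 2 Si ÷ 1 = 2.0000.
SiO2 fraction = (2.0000 × 60.083) / 216.547 = 120.166/216.547 = 0.5549.

55.49 wt%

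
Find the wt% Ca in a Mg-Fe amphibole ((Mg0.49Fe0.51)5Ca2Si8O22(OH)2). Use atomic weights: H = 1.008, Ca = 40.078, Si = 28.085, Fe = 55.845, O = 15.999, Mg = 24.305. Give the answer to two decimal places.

Molar mass of (Mg0.49Fe0.51)5Ca2Si8O22(OH)2: 2.45×24.305 + 2.55×55.845 + 2×40.078 + 8×28.085 + 24×15.999 + 2×1.008 = 892.780 g/mol.
Mass of Ca per formula unit: 2 × 40.078 = 80.156 g.
Weight fraction Ca = 80.156 / 892.780 = 0.0898.

8.98 mass %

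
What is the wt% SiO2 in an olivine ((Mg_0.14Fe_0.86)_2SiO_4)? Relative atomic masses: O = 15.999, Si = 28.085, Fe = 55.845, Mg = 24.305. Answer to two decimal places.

Molar mass of (Mg_0.14Fe_0.86)_2SiO_4 = 0.28*24.305 + 1.72*55.845 + 1*28.085 + 4*15.999 = 194.940 g/mol.
Each formula unit contains 1 Si, equivalent to 1/1 = 1.0000 mol SiO2.
M(SiO2) = 1×28.085 + 2×15.999 = 60.083 g/mol.
Mass of SiO2 per formula unit = 1.0000 × 60.083 = 60.083 g.
SiO2 wt% = 60.083 / 194.940 × 100 = 30.82%.

30.82 wt%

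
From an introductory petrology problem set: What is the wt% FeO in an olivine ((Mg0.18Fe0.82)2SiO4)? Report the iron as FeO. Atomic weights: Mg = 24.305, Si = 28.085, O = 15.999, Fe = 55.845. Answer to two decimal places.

61.23 wt%

Molar mass of (Mg0.18Fe0.82)2SiO4 = 0.36×24.305 + 1.64×55.845 + 1×28.085 + 4×15.999 = 192.417 g/mol.
Each formula unit contains 1.64 Fe, equivalent to 1.64/1 = 1.6400 mol FeO.
M(FeO) = 1×55.845 + 1×15.999 = 71.844 g/mol.
Mass of FeO per formula unit = 1.6400 × 71.844 = 117.824 g.
FeO wt% = 117.824 / 192.417 × 100 = 61.23%.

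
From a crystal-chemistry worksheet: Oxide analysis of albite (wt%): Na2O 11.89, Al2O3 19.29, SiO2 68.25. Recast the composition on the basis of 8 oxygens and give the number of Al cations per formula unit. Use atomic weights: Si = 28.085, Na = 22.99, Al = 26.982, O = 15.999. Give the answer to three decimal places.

Na2O (M=61.979): mol = 0.19184; Na = 0.38368, O = 0.19184.
Al2O3 (M=101.961): mol = 0.18919; Al = 0.37838, O = 0.56757.
SiO2 (M=60.083): mol = 1.13593; Si = 1.13593, O = 2.27186.
ΣO = 3.03127; factor = 8/ΣO = 2.63916.
Al apfu = 0.37838 × 2.63916 = 0.999.

0.999 Al apfu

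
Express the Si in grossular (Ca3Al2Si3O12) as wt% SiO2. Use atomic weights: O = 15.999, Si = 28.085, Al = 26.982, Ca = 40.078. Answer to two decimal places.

40.02 wt%

Molar mass of Ca3Al2Si3O12 = 3·40.078 + 2·26.982 + 3·28.085 + 12·15.999 = 450.441 g/mol.
Each formula unit contains 3 Si, equivalent to 3/1 = 3.0000 mol SiO2.
M(SiO2) = 1×28.085 + 2×15.999 = 60.083 g/mol.
Mass of SiO2 per formula unit = 3.0000 × 60.083 = 180.249 g.
SiO2 wt% = 180.249 / 450.441 × 100 = 40.02%.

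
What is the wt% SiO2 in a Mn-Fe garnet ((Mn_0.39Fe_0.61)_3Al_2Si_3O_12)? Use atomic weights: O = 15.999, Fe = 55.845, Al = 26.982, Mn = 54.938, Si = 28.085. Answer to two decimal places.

Formula mass = 496.681 g/mol.
3 Si → 3.0000 mol SiO2 per formula unit; M(SiO2) = 60.083, so SiO2 mass = 180.249 g.
180.249/496.681 × 100 = 36.29 wt%.

36.29 wt%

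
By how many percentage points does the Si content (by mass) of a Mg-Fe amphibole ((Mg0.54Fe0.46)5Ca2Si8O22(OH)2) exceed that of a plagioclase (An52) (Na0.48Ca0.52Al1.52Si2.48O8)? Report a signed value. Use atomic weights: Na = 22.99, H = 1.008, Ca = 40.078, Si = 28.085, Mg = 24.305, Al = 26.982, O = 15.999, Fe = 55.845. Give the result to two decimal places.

-0.36 percentage points

First mineral: 224.680 g Si in 884.895 g formula = 25.39 wt% Si.
Second mineral: 69.651 g Si in 270.531 g formula = 25.75 wt% Si.
25.39% − 25.75% gives a difference of -0.36 percentage points.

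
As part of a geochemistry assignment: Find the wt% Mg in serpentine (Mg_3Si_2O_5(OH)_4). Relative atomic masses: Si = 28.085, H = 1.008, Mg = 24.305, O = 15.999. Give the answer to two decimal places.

26.31 mass %

M(Mg_3Si_2O_5(OH)_4) = 277.108 g/mol.
Mg contributes 3 × 24.305 = 72.915 g per mole.
72.915/277.108 = 0.2631 → 26.31%.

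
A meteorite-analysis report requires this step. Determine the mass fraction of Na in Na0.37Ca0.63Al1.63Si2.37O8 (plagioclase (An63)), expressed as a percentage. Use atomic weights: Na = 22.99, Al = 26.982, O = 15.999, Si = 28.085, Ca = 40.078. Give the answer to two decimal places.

3.12 weight percent

Formula mass = 0.37×22.99 + 0.63×40.078 + 1.63×26.982 + 2.37×28.085 + 8×15.999 = 272.290 g/mol, of which 8.506 g is Na.
So Na makes up 8.506/272.290 = 0.0312 of the mass, i.e. 3.12%.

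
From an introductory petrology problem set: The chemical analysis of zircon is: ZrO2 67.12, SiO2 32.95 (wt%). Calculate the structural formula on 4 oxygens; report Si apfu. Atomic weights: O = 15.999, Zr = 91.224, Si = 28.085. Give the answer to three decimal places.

ZrO2 (M=123.222): mol = 0.54471; Zr = 0.54471, O = 1.08942.
SiO2 (M=60.083): mol = 0.54841; Si = 0.54841, O = 1.09682.
ΣO = 2.18624; factor = 4/ΣO = 1.82963.
Si apfu = 0.54841 × 1.82963 = 1.003.

1.003 Si apfu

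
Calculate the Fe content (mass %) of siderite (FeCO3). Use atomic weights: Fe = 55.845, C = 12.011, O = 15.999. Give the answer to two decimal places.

48.20 mass %

Molar mass of FeCO3: 1·55.845 + 1·12.011 + 3·15.999 = 115.853 g/mol.
Mass of Fe per formula unit: 1 × 55.845 = 55.845 g.
Weight fraction Fe = 55.845 / 115.853 = 0.4820.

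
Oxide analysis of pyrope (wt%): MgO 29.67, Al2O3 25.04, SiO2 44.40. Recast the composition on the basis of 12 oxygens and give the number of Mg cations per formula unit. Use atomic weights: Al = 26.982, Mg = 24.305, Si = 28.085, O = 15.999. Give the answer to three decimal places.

2.994 Mg apfu

29.67 wt% MgO ÷ 40.304 g/mol = 0.73616 mol, giving 0.73616 Mg and 0.73616 O.
25.04 wt% Al2O3 ÷ 101.961 g/mol = 0.24558 mol, giving 0.49116 Al and 0.73674 O.
44.40 wt% SiO2 ÷ 60.083 g/mol = 0.73898 mol, giving 0.73898 Si and 1.47796 O.
Oxygen sums to 2.95086; scaling by 12/2.95086 = 4.06661 puts the formula on 12 O.
Mg: 0.73616 × 4.06661 = 2.994 atoms per formula unit.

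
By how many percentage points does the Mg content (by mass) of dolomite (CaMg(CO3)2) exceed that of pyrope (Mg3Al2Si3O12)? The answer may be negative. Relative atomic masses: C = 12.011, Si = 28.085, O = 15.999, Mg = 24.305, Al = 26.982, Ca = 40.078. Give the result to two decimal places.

-4.91 percentage points

Mg in CaMg(CO3)2: molar mass 184.399 g/mol; 1×24.305 = 24.305 g → 13.18 wt%.
Mg in Mg3Al2Si3O12: molar mass 403.122 g/mol; 3×24.305 = 72.915 g → 18.09 wt%.
Difference = 13.18 − 18.09 = -4.91 percentage points.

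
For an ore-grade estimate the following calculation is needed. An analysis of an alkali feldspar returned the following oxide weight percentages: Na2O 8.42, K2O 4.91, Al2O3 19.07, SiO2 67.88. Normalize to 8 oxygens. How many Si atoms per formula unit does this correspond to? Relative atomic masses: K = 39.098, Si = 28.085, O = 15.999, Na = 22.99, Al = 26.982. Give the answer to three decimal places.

3.004 Si apfu

8.42 wt% Na2O ÷ 61.979 g/mol = 0.13585 mol, giving 0.27170 Na and 0.13585 O.
4.91 wt% K2O ÷ 94.195 g/mol = 0.05213 mol, giving 0.10426 K and 0.05213 O.
19.07 wt% Al2O3 ÷ 101.961 g/mol = 0.18703 mol, giving 0.37406 Al and 0.56109 O.
67.88 wt% SiO2 ÷ 60.083 g/mol = 1.12977 mol, giving 1.12977 Si and 2.25954 O.
Oxygen sums to 3.00861; scaling by 8/3.00861 = 2.65904 puts the formula on 8 O.
Si: 1.12977 × 2.65904 = 3.004 atoms per formula unit.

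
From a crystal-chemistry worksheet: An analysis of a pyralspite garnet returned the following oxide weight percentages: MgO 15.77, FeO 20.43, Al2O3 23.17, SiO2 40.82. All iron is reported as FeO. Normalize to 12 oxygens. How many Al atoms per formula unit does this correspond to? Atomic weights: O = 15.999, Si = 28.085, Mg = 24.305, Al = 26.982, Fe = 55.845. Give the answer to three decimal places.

15.77 wt% MgO ÷ 40.304 g/mol = 0.39128 mol, giving 0.39128 Mg and 0.39128 O.
20.43 wt% FeO ÷ 71.844 g/mol = 0.28437 mol, giving 0.28437 Fe and 0.28437 O.
23.17 wt% Al2O3 ÷ 101.961 g/mol = 0.22724 mol, giving 0.45448 Al and 0.68172 O.
40.82 wt% SiO2 ÷ 60.083 g/mol = 0.67939 mol, giving 0.67939 Si and 1.35878 O.
Oxygen sums to 2.71615; scaling by 12/2.71615 = 4.41802 puts the formula on 12 O.
Al: 0.45448 × 4.41802 = 2.008 atoms per formula unit.

2.008 Al apfu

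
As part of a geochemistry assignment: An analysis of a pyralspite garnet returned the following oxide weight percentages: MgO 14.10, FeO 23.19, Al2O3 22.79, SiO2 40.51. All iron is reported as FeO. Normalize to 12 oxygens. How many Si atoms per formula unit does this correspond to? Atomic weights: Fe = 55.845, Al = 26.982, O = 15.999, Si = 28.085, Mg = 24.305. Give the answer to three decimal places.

3.006 Si apfu

MgO (M=40.304): mol = 0.34984; Mg = 0.34984, O = 0.34984.
FeO (M=71.844): mol = 0.32278; Fe = 0.32278, O = 0.32278.
Al2O3 (M=101.961): mol = 0.22352; Al = 0.44704, O = 0.67056.
SiO2 (M=60.083): mol = 0.67423; Si = 0.67423, O = 1.34846.
ΣO = 2.69164; factor = 12/ΣO = 4.45825.
Si apfu = 0.67423 × 4.45825 = 3.006.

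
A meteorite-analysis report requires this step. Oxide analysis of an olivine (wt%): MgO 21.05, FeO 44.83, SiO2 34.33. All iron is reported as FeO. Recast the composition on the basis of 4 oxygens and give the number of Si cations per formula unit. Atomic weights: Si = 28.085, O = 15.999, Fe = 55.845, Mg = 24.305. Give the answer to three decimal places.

21.05 wt% MgO ÷ 40.304 g/mol = 0.52228 mol, giving 0.52228 Mg and 0.52228 O.
44.83 wt% FeO ÷ 71.844 g/mol = 0.62399 mol, giving 0.62399 Fe and 0.62399 O.
34.33 wt% SiO2 ÷ 60.083 g/mol = 0.57138 mol, giving 0.57138 Si and 1.14276 O.
Oxygen sums to 2.28903; scaling by 4/2.28903 = 1.74747 puts the formula on 4 O.
Si: 0.57138 × 1.74747 = 0.998 atoms per formula unit.

0.998 Si apfu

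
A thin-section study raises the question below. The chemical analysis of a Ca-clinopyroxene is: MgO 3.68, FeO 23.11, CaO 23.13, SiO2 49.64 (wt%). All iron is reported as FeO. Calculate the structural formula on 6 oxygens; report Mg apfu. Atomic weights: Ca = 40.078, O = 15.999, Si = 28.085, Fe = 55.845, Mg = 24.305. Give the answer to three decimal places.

0.221 Mg apfu

3.68 wt% MgO ÷ 40.304 g/mol = 0.09131 mol, giving 0.09131 Mg and 0.09131 O.
23.11 wt% FeO ÷ 71.844 g/mol = 0.32167 mol, giving 0.32167 Fe and 0.32167 O.
23.13 wt% CaO ÷ 56.077 g/mol = 0.41247 mol, giving 0.41247 Ca and 0.41247 O.
49.64 wt% SiO2 ÷ 60.083 g/mol = 0.82619 mol, giving 0.82619 Si and 1.65238 O.
Oxygen sums to 2.47783; scaling by 6/2.47783 = 2.42147 puts the formula on 6 O.
Mg: 0.09131 × 2.42147 = 0.221 atoms per formula unit.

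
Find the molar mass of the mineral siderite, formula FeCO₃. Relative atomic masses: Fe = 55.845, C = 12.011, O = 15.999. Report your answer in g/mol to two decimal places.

115.85 g/mol

M = 1·55.845 + 1·12.011 + 3·15.999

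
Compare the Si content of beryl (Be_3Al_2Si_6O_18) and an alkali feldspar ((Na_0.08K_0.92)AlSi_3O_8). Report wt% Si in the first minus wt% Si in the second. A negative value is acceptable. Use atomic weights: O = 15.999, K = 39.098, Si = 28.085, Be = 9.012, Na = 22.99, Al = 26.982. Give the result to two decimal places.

0.94 percentage points

M(Be_3Al_2Si_6O_18) = 537.492 g/mol, so wt% Si = 168.510/537.492 × 100 = 31.35%.
M((Na_0.08K_0.92)AlSi_3O_8) = 277.038 g/mol, so wt% Si = 84.255/277.038 × 100 = 30.41%.
31.35 − 30.41 = 0.94 pp.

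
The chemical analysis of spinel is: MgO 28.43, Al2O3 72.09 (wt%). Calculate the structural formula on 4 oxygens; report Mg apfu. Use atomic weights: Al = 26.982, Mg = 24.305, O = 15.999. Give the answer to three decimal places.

28.43 wt% MgO ÷ 40.304 g/mol = 0.70539 mol, giving 0.70539 Mg and 0.70539 O.
72.09 wt% Al2O3 ÷ 101.961 g/mol = 0.70704 mol, giving 1.41408 Al and 2.12112 O.
Oxygen sums to 2.82651; scaling by 4/2.82651 = 1.41517 puts the formula on 4 O.
Mg: 0.70539 × 1.41517 = 0.998 atoms per formula unit.

0.998 Mg apfu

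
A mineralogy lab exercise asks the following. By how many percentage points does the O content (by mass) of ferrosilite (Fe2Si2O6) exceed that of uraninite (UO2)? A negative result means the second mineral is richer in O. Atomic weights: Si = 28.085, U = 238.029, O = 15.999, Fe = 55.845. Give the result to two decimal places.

O in Fe2Si2O6: molar mass 263.854 g/mol; 6×15.999 = 95.994 g → 36.38 wt%.
O in UO2: molar mass 270.027 g/mol; 2×15.999 = 31.998 g → 11.85 wt%.
Difference = 36.38 − 11.85 = 24.53 percentage points.

24.53 percentage points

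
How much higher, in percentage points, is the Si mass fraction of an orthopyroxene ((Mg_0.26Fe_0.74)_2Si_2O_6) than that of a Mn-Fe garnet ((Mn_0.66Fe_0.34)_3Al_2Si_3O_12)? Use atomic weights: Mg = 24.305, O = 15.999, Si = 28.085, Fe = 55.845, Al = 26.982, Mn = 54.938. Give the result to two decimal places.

5.71 percentage points

M((Mg_0.26Fe_0.74)_2Si_2O_6) = 247.453 g/mol, so wt% Si = 56.170/247.453 × 100 = 22.70%.
M((Mn_0.66Fe_0.34)_3Al_2Si_3O_12) = 495.946 g/mol, so wt% Si = 84.255/495.946 × 100 = 16.99%.
22.70 − 16.99 = 5.71 pp.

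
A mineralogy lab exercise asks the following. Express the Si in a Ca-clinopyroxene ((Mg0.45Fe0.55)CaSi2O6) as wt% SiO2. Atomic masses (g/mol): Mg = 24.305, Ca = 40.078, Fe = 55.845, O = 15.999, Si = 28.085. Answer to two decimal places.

Molar mass of (Mg0.45Fe0.55)CaSi2O6 = 0.45·24.305 + 0.55·55.845 + 1·40.078 + 2·28.085 + 6·15.999 = 233.894 g/mol.
Each formula unit contains 2 Si, equivalent to 2/1 = 2.0000 mol SiO2.
M(SiO2) = 1×28.085 + 2×15.999 = 60.083 g/mol.
Mass of SiO2 per formula unit = 2.0000 × 60.083 = 120.166 g.
SiO2 wt% = 120.166 / 233.894 × 100 = 51.38%.

51.38 wt%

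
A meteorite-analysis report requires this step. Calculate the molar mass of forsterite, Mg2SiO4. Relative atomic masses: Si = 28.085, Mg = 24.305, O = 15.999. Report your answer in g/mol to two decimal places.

M = 2×24.305 + 1×28.085 + 4×15.999

140.69 g/mol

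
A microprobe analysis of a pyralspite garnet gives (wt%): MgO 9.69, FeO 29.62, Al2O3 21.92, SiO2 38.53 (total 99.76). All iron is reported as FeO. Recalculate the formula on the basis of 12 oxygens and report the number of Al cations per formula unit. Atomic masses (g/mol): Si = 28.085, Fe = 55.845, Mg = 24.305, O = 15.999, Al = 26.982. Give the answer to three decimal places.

2.000 Al apfu

MgO (M=40.304): mol = 0.24042; Mg = 0.24042, O = 0.24042.
FeO (M=71.844): mol = 0.41228; Fe = 0.41228, O = 0.41228.
Al2O3 (M=101.961): mol = 0.21498; Al = 0.42996, O = 0.64494.
SiO2 (M=60.083): mol = 0.64128; Si = 0.64128, O = 1.28256.
ΣO = 2.58020; factor = 12/ΣO = 4.65080.
Al apfu = 0.42996 × 4.65080 = 2.000.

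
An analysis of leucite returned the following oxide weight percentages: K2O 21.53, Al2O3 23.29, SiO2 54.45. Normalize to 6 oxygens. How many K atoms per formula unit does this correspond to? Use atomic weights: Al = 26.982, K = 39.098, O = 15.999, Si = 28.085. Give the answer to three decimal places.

K2O: 21.53/94.195 = 0.22857 mol → 0.45714 mol K, 0.22857 mol O.
Al2O3: 23.29/101.961 = 0.22842 mol → 0.45684 mol Al, 0.68526 mol O.
SiO2: 54.45/60.083 = 0.90625 mol → 0.90625 mol Si, 1.81250 mol O.
Total oxygen = 2.72633 mol. Normalization factor = 6/2.72633 = 2.20076.
K per 6 O = 0.45714 × 2.20076 = 1.006.

1.006 K apfu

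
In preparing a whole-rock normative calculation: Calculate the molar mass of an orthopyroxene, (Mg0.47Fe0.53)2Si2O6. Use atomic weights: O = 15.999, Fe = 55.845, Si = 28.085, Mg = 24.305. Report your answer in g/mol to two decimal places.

M = 0.94·24.305 + 1.06·55.845 + 2·28.085 + 6·15.999

234.21 g/mol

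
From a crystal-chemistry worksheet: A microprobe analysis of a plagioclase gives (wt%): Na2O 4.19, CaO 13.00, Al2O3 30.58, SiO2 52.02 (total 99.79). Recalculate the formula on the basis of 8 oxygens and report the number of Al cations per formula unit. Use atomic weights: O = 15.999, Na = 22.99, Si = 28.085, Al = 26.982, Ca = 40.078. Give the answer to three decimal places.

1.637 Al apfu

Na2O (M=61.979): mol = 0.06760; Na = 0.13520, O = 0.06760.
CaO (M=56.077): mol = 0.23182; Ca = 0.23182, O = 0.23182.
Al2O3 (M=101.961): mol = 0.29992; Al = 0.59984, O = 0.89976.
SiO2 (M=60.083): mol = 0.86580; Si = 0.86580, O = 1.73160.
ΣO = 2.93078; factor = 8/ΣO = 2.72965.
Al apfu = 0.59984 × 2.72965 = 1.637.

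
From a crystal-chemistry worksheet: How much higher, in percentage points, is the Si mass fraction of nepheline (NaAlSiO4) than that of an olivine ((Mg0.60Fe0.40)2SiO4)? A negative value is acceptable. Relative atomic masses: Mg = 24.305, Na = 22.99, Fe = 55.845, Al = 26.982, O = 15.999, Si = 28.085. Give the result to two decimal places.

M(NaAlSiO4) = 142.053 g/mol, so wt% Si = 28.085/142.053 × 100 = 19.77%.
M((Mg0.60Fe0.40)2SiO4) = 165.923 g/mol, so wt% Si = 28.085/165.923 × 100 = 16.93%.
19.77 − 16.93 = 2.84 pp.

2.84 percentage points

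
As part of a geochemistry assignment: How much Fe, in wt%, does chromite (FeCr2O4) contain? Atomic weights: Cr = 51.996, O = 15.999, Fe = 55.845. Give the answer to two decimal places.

Formula mass = 1·55.845 + 2·51.996 + 4·15.999 = 223.833 g/mol, of which 55.845 g is Fe.
So Fe makes up 55.845/223.833 = 0.2495 of the mass, i.e. 24.95%.

24.95 wt%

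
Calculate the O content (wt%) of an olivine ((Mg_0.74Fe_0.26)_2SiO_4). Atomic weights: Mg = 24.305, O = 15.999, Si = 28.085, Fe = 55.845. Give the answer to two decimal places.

M((Mg_0.74Fe_0.26)_2SiO_4) = 157.092 g/mol.
O contributes 4 × 15.999 = 63.996 g per mole.
63.996/157.092 = 0.4074 → 40.74%.

40.74 wt%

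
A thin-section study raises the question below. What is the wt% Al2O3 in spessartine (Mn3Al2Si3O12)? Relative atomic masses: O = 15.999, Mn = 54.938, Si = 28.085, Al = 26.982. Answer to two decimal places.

Molar mass of Mn3Al2Si3O12 = 3·54.938 + 2·26.982 + 3·28.085 + 12·15.999 = 495.021 g/mol.
Each formula unit contains 2 Al, equivalent to 2/2 = 1.0000 mol Al2O3.
M(Al2O3) = 2×26.982 + 3×15.999 = 101.961 g/mol.
Mass of Al2O3 per formula unit = 1.0000 × 101.961 = 101.961 g.
Al2O3 wt% = 101.961 / 495.021 × 100 = 20.60%.

20.60 wt%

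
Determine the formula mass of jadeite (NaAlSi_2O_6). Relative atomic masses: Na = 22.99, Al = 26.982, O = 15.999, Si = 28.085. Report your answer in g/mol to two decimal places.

202.14 g/mol

The formula mass is the sum 1(22.99) + 1(26.982) + 2(28.085) + 6(15.999).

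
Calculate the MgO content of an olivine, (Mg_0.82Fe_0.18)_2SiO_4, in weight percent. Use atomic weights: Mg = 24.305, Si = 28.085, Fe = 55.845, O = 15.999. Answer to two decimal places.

43.47 wt%

M((Mg_0.82Fe_0.18)_2SiO_4) = 152.045 g/mol; M(MgO) = 40.304 g/mol.
Moles MgO per formula unit = 1.64 Mg ÷ 1 = 1.6400.
MgO fraction = (1.6400 × 40.304) / 152.045 = 66.099/152.045 = 0.4347.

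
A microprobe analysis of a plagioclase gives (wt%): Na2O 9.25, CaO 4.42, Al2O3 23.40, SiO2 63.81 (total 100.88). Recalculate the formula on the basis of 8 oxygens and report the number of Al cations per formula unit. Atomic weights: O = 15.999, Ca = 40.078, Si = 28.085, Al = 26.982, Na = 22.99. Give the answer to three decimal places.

1.208 Al apfu

Na2O (M=61.979): mol = 0.14924; Na = 0.29848, O = 0.14924.
CaO (M=56.077): mol = 0.07882; Ca = 0.07882, O = 0.07882.
Al2O3 (M=101.961): mol = 0.22950; Al = 0.45900, O = 0.68850.
SiO2 (M=60.083): mol = 1.06203; Si = 1.06203, O = 2.12406.
ΣO = 3.04062; factor = 8/ΣO = 2.63104.
Al apfu = 0.45900 × 2.63104 = 1.208.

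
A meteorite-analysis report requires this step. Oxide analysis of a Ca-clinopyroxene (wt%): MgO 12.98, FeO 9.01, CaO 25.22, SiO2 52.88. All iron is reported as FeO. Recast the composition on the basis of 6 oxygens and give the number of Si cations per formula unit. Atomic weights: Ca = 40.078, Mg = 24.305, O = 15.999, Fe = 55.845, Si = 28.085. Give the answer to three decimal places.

MgO (M=40.304): mol = 0.32205; Mg = 0.32205, O = 0.32205.
FeO (M=71.844): mol = 0.12541; Fe = 0.12541, O = 0.12541.
CaO (M=56.077): mol = 0.44974; Ca = 0.44974, O = 0.44974.
SiO2 (M=60.083): mol = 0.88012; Si = 0.88012, O = 1.76024.
ΣO = 2.65744; factor = 6/ΣO = 2.25781.
Si apfu = 0.88012 × 2.25781 = 1.987.

1.987 Si apfu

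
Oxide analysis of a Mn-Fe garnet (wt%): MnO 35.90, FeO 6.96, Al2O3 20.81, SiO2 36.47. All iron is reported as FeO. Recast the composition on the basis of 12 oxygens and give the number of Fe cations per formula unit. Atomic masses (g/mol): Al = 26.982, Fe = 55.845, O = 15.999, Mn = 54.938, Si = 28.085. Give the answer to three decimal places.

0.479 Fe apfu

35.90 wt% MnO ÷ 70.937 g/mol = 0.50608 mol, giving 0.50608 Mn and 0.50608 O.
6.96 wt% FeO ÷ 71.844 g/mol = 0.09688 mol, giving 0.09688 Fe and 0.09688 O.
20.81 wt% Al2O3 ÷ 101.961 g/mol = 0.20410 mol, giving 0.40820 Al and 0.61230 O.
36.47 wt% SiO2 ÷ 60.083 g/mol = 0.60699 mol, giving 0.60699 Si and 1.21398 O.
Oxygen sums to 2.42924; scaling by 12/2.42924 = 4.93982 puts the formula on 12 O.
Fe: 0.09688 × 4.93982 = 0.479 atoms per formula unit.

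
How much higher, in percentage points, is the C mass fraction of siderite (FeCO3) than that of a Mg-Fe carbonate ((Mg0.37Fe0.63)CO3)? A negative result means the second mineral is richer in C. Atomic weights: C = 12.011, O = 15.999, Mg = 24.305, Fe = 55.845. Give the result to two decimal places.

-1.16 percentage points

C in FeCO3: molar mass 115.853 g/mol; 1×12.011 = 12.011 g → 10.37 wt%.
C in (Mg0.37Fe0.63)CO3: molar mass 104.183 g/mol; 1×12.011 = 12.011 g → 11.53 wt%.
Difference = 10.37 − 11.53 = -1.16 percentage points.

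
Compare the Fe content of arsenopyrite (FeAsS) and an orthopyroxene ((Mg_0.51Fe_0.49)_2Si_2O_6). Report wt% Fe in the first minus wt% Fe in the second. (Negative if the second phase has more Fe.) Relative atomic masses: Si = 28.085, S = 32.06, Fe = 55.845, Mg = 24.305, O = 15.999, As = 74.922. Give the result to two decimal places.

10.68 percentage points

Fe in FeAsS: molar mass 162.827 g/mol; 1×55.845 = 55.845 g → 34.30 wt%.
Fe in (Mg_0.51Fe_0.49)_2Si_2O_6: molar mass 231.683 g/mol; 0.98×55.845 = 54.728 g → 23.62 wt%.
Difference = 34.30 − 23.62 = 10.68 percentage points.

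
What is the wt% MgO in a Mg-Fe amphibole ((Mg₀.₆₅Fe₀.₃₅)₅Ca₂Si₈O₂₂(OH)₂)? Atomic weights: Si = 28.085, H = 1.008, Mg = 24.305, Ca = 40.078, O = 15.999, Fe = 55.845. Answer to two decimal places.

15.10 wt%

Molar mass of (Mg₀.₆₅Fe₀.₃₅)₅Ca₂Si₈O₂₂(OH)₂ = 3.25*24.305 + 1.75*55.845 + 2*40.078 + 8*28.085 + 24*15.999 + 2*1.008 = 867.548 g/mol.
Each formula unit contains 3.25 Mg, equivalent to 3.25/1 = 3.2500 mol MgO.
M(MgO) = 1×24.305 + 1×15.999 = 40.304 g/mol.
Mass of MgO per formula unit = 3.2500 × 40.304 = 130.988 g.
MgO wt% = 130.988 / 867.548 × 100 = 15.10%.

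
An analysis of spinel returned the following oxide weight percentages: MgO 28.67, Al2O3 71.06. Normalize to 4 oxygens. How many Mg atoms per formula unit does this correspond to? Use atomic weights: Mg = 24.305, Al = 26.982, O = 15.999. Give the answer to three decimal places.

MgO: 28.67/40.304 = 0.71134 mol → 0.71134 mol Mg, 0.71134 mol O.
Al2O3: 71.06/101.961 = 0.69693 mol → 1.39386 mol Al, 2.09079 mol O.
Total oxygen = 2.80213 mol. Normalization factor = 4/2.80213 = 1.42749.
Mg per 4 O = 0.71134 × 1.42749 = 1.015.

1.015 Mg apfu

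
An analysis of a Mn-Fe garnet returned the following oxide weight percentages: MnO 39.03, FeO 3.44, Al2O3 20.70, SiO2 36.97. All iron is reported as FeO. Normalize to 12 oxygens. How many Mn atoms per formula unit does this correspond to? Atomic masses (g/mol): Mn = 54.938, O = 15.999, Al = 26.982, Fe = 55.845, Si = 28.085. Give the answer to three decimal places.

MnO (M=70.937): mol = 0.55021; Mn = 0.55021, O = 0.55021.
FeO (M=71.844): mol = 0.04788; Fe = 0.04788, O = 0.04788.
Al2O3 (M=101.961): mol = 0.20302; Al = 0.40604, O = 0.60906.
SiO2 (M=60.083): mol = 0.61532; Si = 0.61532, O = 1.23064.
ΣO = 2.43779; factor = 12/ΣO = 4.92249.
Mn apfu = 0.55021 × 4.92249 = 2.708.

2.708 Mn apfu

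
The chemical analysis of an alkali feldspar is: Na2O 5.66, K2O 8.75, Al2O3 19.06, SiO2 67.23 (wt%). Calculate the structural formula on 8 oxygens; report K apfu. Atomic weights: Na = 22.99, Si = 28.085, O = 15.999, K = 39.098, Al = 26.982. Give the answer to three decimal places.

Na2O: 5.66/61.979 = 0.09132 mol → 0.18264 mol Na, 0.09132 mol O.
K2O: 8.75/94.195 = 0.09289 mol → 0.18578 mol K, 0.09289 mol O.
Al2O3: 19.06/101.961 = 0.18693 mol → 0.37386 mol Al, 0.56079 mol O.
SiO2: 67.23/60.083 = 1.11895 mol → 1.11895 mol Si, 2.23790 mol O.
Total oxygen = 2.98290 mol. Normalization factor = 8/2.98290 = 2.68195.
K per 8 O = 0.18578 × 2.68195 = 0.498.

0.498 K apfu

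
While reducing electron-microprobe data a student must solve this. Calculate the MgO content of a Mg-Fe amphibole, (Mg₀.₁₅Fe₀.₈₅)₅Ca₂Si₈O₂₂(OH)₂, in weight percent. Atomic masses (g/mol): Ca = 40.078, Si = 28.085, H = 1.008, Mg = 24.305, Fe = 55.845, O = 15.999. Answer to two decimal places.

3.19 wt%

Molar mass of (Mg₀.₁₅Fe₀.₈₅)₅Ca₂Si₈O₂₂(OH)₂ = 0.75·24.305 + 4.25·55.845 + 2·40.078 + 8·28.085 + 24·15.999 + 2·1.008 = 946.398 g/mol.
Each formula unit contains 0.75 Mg, equivalent to 0.75/1 = 0.7500 mol MgO.
M(MgO) = 1×24.305 + 1×15.999 = 40.304 g/mol.
Mass of MgO per formula unit = 0.7500 × 40.304 = 30.228 g.
MgO wt% = 30.228 / 946.398 × 100 = 3.19%.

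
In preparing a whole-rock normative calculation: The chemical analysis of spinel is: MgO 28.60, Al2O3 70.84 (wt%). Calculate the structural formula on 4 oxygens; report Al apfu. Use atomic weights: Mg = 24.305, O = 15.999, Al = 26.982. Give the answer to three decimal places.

1.989 Al apfu

28.60 wt% MgO ÷ 40.304 g/mol = 0.70961 mol, giving 0.70961 Mg and 0.70961 O.
70.84 wt% Al2O3 ÷ 101.961 g/mol = 0.69478 mol, giving 1.38956 Al and 2.08434 O.
Oxygen sums to 2.79395; scaling by 4/2.79395 = 1.43166 puts the formula on 4 O.
Al: 1.38956 × 1.43166 = 1.989 atoms per formula unit.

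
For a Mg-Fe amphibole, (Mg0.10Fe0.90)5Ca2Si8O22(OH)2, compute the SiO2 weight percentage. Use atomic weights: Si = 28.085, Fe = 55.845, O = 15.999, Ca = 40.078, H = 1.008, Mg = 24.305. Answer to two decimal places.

Formula mass = 954.283 g/mol.
8 Si → 8.0000 mol SiO2 per formula unit; M(SiO2) = 60.083, so SiO2 mass = 480.664 g.
480.664/954.283 × 100 = 50.37 wt%.

50.37 wt%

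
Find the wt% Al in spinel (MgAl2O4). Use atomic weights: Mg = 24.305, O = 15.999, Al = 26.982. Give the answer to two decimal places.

37.93 wt%

M(MgAl2O4) = 142.265 g/mol.
Al contributes 2 × 26.982 = 53.964 g per mole.
53.964/142.265 = 0.3793 → 37.93%.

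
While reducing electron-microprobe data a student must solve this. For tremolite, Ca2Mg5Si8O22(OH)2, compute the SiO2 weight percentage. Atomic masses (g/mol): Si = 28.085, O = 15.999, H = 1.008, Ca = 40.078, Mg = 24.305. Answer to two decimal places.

M(Ca2Mg5Si8O22(OH)2) = 812.353 g/mol; M(SiO2) = 60.083 g/mol.
Moles SiO2 per formula unit = 8 Si ÷ 1 = 8.0000.
SiO2 fraction = (8.0000 × 60.083) / 812.353 = 480.664/812.353 = 0.5917.

59.17 wt%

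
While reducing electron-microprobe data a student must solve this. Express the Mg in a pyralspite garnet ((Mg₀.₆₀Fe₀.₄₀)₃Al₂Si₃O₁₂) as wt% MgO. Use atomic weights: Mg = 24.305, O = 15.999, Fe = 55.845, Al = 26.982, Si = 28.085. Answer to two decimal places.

M((Mg₀.₆₀Fe₀.₄₀)₃Al₂Si₃O₁₂) = 440.970 g/mol; M(MgO) = 40.304 g/mol.
Moles MgO per formula unit = 1.80 Mg ÷ 1 = 1.8000.
MgO fraction = (1.8000 × 40.304) / 440.970 = 72.547/440.970 = 0.1645.

16.45 wt%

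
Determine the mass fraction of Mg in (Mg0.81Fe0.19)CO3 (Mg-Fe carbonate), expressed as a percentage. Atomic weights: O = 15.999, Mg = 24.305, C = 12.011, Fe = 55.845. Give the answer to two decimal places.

21.80 mass %

Molar mass of (Mg0.81Fe0.19)CO3: 0.81·24.305 + 0.19·55.845 + 1·12.011 + 3·15.999 = 90.306 g/mol.
Mass of Mg per formula unit: 0.81 × 24.305 = 19.687 g.
Weight fraction Mg = 19.687 / 90.306 = 0.2180.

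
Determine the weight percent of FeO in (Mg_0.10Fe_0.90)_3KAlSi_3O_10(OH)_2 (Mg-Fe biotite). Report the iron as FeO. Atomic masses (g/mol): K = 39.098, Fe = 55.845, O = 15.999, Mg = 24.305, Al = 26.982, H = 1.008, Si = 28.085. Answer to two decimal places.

38.61 wt%

M((Mg_0.10Fe_0.90)_3KAlSi_3O_10(OH)_2) = 502.412 g/mol; M(FeO) = 71.844 g/mol.
Moles FeO per formula unit = 2.70 Fe ÷ 1 = 2.7000.
FeO fraction = (2.7000 × 71.844) / 502.412 = 193.979/502.412 = 0.3861.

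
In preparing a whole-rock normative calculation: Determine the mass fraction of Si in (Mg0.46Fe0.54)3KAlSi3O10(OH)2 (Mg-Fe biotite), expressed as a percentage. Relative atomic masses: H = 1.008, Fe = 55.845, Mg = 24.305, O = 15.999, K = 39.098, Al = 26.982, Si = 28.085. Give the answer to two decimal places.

Molar mass of (Mg0.46Fe0.54)3KAlSi3O10(OH)2: 1.38*24.305 + 1.62*55.845 + 1*39.098 + 1*26.982 + 3*28.085 + 12*15.999 + 2*1.008 = 468.349 g/mol.
Mass of Si per formula unit: 3 × 28.085 = 84.255 g.
Weight fraction Si = 84.255 / 468.349 = 0.1799.

17.99 mass %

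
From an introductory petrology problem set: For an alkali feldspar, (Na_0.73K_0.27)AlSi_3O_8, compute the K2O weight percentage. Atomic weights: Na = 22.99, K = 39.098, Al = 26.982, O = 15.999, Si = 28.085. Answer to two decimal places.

M((Na_0.73K_0.27)AlSi_3O_8) = 266.568 g/mol; M(K2O) = 94.195 g/mol.
Moles K2O per formula unit = 0.27 K ÷ 2 = 0.1350.
K2O fraction = (0.1350 × 94.195) / 266.568 = 12.716/266.568 = 0.0477.

4.77 wt%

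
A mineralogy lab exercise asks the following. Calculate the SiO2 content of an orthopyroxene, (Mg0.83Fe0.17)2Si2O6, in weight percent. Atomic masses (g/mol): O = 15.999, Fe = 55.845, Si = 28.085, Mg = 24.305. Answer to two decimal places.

Formula mass = 211.498 g/mol.
2 Si → 2.0000 mol SiO2 per formula unit; M(SiO2) = 60.083, so SiO2 mass = 120.166 g.
120.166/211.498 × 100 = 56.82 wt%.

56.82 wt%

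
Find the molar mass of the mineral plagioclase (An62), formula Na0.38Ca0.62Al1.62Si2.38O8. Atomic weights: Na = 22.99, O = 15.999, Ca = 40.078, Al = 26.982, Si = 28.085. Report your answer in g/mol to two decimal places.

272.13 g/mol

Na: 0.38 × 22.99 = 8.7362
Ca: 0.62 × 40.078 = 24.8484
Al: 1.62 × 26.982 = 43.7108
Si: 2.38 × 28.085 = 66.8423
O: 8 × 15.999 = 127.9920
Summing the contributions gives the formula mass.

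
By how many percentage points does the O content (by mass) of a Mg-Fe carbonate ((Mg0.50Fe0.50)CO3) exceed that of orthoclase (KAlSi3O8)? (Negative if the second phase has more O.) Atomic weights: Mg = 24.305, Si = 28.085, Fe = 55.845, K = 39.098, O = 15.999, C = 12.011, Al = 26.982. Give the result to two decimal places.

1.97 percentage points

M((Mg0.50Fe0.50)CO3) = 100.083 g/mol, so wt% O = 47.997/100.083 × 100 = 47.96%.
M(KAlSi3O8) = 278.327 g/mol, so wt% O = 127.992/278.327 × 100 = 45.99%.
47.96 − 45.99 = 1.97 pp.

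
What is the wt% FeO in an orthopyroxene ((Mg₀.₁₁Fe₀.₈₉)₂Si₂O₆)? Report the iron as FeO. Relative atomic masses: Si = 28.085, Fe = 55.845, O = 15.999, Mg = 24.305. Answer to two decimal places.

M((Mg₀.₁₁Fe₀.₈₉)₂Si₂O₆) = 256.915 g/mol; M(FeO) = 71.844 g/mol.
Moles FeO per formula unit = 1.78 Fe ÷ 1 = 1.7800.
FeO fraction = (1.7800 × 71.844) / 256.915 = 127.882/256.915 = 0.4978.

49.78 wt%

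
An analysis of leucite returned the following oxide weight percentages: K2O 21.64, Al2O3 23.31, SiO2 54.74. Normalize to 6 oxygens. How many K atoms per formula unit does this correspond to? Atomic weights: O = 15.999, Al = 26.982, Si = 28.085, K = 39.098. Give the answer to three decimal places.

1.007 K apfu

21.64 wt% K2O ÷ 94.195 g/mol = 0.22974 mol, giving 0.45948 K and 0.22974 O.
23.31 wt% Al2O3 ÷ 101.961 g/mol = 0.22862 mol, giving 0.45724 Al and 0.68586 O.
54.74 wt% SiO2 ÷ 60.083 g/mol = 0.91107 mol, giving 0.91107 Si and 1.82214 O.
Oxygen sums to 2.73774; scaling by 6/2.73774 = 2.19159 puts the formula on 6 O.
K: 0.45948 × 2.19159 = 1.007 atoms per formula unit.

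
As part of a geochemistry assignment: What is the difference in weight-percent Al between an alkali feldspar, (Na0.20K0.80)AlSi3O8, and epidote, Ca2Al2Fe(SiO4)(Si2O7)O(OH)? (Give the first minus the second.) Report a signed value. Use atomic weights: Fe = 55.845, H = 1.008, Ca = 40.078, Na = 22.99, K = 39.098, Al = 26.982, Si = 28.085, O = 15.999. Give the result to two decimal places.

M((Na0.20K0.80)AlSi3O8) = 275.105 g/mol, so wt% Al = 26.982/275.105 × 100 = 9.81%.
M(Ca2Al2Fe(SiO4)(Si2O7)O(OH)) = 483.215 g/mol, so wt% Al = 53.964/483.215 × 100 = 11.17%.
9.81 − 11.17 = -1.36 pp.

-1.36 percentage points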